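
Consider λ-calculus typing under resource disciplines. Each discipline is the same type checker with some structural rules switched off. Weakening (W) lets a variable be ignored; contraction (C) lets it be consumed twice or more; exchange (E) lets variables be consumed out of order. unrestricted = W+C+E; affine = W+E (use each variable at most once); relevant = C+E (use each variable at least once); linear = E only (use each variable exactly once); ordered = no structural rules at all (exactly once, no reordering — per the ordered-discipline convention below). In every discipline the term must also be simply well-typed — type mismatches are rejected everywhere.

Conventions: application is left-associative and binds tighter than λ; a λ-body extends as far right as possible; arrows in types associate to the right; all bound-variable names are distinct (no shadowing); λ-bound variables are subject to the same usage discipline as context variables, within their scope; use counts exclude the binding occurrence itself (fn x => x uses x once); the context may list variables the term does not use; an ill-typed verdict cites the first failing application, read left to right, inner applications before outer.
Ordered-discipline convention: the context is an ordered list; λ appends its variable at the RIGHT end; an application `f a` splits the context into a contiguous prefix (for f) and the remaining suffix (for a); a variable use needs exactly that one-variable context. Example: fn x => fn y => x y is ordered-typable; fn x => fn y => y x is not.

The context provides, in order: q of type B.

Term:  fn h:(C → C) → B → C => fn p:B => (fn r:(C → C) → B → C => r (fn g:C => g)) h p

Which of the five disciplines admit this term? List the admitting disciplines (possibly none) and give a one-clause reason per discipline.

accepted by: affine, unrestricted
usage: q ×0, h [bound] ×1, p [bound] ×1, r [bound] ×1, g [bound] ×1
order of uses: r, g, h, p
typing: well-typed — term : ((C → C) → B → C) → B → C
ordered: ✗, q never used (weakening)
linear: ✗, q never used (weakening)
affine: ✓, no duplicate uses among q, h, p, r, g
relevant: ✗, q never used (weakening)
unrestricted: ✓, type-checks (((C → C) → B → C) → B → C) and nothing is barred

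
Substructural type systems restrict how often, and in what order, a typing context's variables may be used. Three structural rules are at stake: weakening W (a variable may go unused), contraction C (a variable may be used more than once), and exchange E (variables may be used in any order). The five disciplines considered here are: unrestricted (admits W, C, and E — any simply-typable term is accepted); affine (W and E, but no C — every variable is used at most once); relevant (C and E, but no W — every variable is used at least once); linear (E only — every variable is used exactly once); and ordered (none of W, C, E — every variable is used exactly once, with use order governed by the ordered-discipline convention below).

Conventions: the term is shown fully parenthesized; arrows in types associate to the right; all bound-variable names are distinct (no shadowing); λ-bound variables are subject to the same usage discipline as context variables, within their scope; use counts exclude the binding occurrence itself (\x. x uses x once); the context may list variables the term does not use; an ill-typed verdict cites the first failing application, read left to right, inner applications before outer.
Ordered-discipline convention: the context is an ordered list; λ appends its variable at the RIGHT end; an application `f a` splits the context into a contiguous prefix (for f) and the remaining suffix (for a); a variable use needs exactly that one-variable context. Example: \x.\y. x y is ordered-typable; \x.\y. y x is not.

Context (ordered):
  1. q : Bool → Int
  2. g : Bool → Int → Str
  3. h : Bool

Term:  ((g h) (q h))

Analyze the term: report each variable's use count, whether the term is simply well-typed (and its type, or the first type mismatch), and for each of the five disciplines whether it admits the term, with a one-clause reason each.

variable uses: q: 1; g: 1; h: 2
uses in reading order: g, h, q, h
typing: well-typed at Str
ordered: ✗, repeated use of h ×2
linear: ✗, repeated use of h ×2
affine: ✗, repeated use of h ×2
relevant: ✓, none of q, g, h goes unused
unrestricted: ✓, typability at Str is all that's needed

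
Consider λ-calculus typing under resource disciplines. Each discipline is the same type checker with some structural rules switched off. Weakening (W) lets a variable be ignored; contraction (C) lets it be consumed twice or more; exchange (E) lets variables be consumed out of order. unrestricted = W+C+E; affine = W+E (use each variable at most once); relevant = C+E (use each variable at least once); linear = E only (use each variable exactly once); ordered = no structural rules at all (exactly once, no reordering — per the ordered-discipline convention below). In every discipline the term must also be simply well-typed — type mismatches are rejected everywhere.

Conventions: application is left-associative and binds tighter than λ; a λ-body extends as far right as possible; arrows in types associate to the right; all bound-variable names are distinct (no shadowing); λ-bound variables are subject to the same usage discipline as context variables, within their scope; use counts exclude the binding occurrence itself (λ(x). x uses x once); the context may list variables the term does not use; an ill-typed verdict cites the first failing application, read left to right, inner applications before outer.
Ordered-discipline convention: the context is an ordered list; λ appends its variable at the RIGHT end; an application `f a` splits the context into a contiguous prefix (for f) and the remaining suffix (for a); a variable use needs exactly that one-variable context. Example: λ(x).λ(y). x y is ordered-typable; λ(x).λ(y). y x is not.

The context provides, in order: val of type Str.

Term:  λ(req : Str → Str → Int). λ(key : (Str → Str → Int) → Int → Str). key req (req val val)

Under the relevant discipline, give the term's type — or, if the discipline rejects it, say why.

term : (Str → Str → Int) → ((Str → Str → Int) → Int → Str) → Str
counts: val=2; req [bound]=2; key [bound]=1
uses in reading order: key, req, req, val, val
typing: the term checks, with type (Str → Str → Int) → ((Str → Str → Int) → Int → Str) → Str
per-discipline verdicts: ordered ✗ · linear ✗ · affine ✗ · relevant ✓ · unrestricted ✓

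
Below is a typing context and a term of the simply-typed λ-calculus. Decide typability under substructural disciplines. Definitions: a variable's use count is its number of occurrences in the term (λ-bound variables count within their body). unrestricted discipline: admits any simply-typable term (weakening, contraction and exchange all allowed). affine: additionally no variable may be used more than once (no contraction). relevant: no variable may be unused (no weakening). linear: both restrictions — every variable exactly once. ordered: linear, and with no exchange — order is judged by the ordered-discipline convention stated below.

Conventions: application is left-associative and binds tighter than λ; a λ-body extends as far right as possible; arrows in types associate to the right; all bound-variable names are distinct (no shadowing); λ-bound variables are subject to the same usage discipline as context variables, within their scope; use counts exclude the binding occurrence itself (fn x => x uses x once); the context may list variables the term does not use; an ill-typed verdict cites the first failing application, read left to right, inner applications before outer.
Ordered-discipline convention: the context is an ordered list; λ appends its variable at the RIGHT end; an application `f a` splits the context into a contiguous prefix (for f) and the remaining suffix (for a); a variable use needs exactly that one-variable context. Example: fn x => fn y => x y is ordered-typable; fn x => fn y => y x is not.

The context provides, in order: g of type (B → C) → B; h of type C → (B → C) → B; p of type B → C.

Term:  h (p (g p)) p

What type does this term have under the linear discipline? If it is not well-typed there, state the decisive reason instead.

not well-typed under linear — p ×3 used more than once (contraction)
use counts: g: 1×, h: 1×, p: 3×
uses in reading order: h, p, g, p, p
typing: ✓ — B
across the five disciplines: ordered ✗; linear ✗; affine ✗; relevant ✓; unrestricted ✓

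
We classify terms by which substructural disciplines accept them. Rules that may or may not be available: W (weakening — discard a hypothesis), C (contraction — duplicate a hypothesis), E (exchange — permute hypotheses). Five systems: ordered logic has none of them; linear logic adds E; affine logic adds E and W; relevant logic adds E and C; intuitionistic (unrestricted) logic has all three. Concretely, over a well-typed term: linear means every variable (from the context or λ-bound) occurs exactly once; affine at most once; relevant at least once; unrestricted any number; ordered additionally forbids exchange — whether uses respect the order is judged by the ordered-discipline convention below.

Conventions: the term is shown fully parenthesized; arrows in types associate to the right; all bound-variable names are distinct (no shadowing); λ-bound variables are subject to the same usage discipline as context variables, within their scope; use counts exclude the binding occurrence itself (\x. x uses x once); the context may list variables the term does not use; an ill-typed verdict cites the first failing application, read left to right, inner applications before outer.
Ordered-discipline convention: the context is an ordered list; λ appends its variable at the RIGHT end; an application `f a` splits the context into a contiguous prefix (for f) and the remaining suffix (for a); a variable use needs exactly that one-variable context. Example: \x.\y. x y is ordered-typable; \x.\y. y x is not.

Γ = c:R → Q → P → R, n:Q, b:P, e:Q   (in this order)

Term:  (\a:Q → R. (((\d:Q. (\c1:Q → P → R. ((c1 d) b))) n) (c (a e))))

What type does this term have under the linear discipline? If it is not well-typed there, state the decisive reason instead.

term : (Q → R) → R
usage: c: 1; n: 1; b: 1; e: 1; a (bound): 1; d (bound): 1; c1 (bound): 1
use order (left to right): c1, d, b, n, c, a, e
typing: ✓ — (Q → R) → R
across the five disciplines: ordered ✗ | linear ✓ | affine ✓ | relevant ✓ | unrestricted ✓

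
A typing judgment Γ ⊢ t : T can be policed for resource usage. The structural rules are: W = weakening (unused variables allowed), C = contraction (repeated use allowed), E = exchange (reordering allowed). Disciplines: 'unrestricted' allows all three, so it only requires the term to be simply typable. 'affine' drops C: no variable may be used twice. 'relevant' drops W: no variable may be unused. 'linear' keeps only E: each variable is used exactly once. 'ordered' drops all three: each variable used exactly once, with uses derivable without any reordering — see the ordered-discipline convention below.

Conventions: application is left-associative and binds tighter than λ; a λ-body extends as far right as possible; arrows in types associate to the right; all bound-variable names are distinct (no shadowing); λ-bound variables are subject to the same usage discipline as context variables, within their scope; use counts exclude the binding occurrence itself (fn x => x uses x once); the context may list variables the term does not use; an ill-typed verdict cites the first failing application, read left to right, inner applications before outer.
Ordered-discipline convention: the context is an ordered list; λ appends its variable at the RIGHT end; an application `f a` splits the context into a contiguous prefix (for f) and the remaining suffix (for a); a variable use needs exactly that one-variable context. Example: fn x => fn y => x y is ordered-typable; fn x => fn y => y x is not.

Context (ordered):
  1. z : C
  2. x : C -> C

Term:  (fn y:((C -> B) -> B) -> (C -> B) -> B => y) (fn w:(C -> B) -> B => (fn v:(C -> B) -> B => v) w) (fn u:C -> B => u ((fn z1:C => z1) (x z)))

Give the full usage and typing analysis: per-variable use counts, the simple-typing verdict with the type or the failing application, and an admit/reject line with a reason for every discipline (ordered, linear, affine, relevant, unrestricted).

use counts: z: 1, x: 1, y (bound): 1, w (bound): 1, v (bound): 1, u (bound): 1, z1 (bound): 1
uses in reading order: y, v, w, u, z1, x, z
typing: the term checks, with type (C -> B) -> B
ordered ✗ (needs exchange: uses follow y, v, w, u, z1, x, z)
linear ✓ (exactly-once usage across z, x, y, w, v, u, z1)
affine ✓ (no duplicate uses among z, x, y, w, v, u, z1)
relevant ✓ (at least one use each (z, x, y, w, v, u, z1))
unrestricted ✓ (typability at (C -> B) -> B is all that's needed)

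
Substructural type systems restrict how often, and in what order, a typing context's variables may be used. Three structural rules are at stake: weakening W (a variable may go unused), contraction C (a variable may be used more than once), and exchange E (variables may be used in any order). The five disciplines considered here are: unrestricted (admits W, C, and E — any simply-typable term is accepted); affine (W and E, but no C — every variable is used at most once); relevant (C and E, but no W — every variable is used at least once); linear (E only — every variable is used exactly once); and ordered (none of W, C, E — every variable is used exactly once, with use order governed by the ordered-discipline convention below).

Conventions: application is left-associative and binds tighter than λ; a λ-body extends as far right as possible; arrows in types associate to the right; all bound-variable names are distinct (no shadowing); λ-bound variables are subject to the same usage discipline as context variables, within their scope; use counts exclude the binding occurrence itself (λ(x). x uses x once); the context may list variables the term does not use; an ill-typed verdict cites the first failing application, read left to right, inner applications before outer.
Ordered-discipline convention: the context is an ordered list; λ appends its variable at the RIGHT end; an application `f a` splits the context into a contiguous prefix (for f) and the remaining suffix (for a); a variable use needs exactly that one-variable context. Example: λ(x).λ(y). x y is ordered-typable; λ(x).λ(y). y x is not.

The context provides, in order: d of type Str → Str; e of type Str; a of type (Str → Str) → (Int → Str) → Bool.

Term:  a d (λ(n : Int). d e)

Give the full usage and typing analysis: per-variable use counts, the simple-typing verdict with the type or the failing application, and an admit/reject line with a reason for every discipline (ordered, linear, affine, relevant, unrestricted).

usage: d: 2×; e: 1×; a: 1×; n (bound): 0×
left-to-right use order: a, d, d, e
typing: the term checks, with type Bool
ordered: ✗, d ×2 used more than once (contraction); n left unused
linear: ✗, d ×2 used more than once (contraction); n left unused
affine: ✗, d ×2 used more than once (contraction)
relevant: ✗, n left unused
unrestricted: ✓, well-typed at Bool; no restrictions here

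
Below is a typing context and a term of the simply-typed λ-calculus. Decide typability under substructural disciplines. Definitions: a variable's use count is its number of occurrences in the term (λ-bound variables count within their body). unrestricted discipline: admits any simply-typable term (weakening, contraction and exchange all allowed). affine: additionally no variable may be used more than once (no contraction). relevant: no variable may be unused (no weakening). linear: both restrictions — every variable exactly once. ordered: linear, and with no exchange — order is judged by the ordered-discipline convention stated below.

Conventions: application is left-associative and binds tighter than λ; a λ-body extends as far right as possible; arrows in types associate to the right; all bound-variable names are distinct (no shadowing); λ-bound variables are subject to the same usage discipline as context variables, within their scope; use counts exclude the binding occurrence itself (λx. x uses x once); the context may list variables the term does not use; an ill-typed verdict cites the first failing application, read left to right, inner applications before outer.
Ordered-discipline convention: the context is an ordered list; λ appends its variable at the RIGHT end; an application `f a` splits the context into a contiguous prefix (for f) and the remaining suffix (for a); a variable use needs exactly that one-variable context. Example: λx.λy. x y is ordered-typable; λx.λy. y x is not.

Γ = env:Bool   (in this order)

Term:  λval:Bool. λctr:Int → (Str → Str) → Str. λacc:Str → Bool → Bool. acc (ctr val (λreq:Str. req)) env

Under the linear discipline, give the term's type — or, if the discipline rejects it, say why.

not well-typed under linear — fails simple typing
counts: env=1; val (bound)=1; ctr (bound)=1; acc (bound)=1; req (bound)=1
use order (left to right): acc, ctr, val, req, env
typing: ill-typed: a function awaiting Int gets Bool
summary: ordered ✗ | linear ✗ | affine ✗ | relevant ✗ | unrestricted ✗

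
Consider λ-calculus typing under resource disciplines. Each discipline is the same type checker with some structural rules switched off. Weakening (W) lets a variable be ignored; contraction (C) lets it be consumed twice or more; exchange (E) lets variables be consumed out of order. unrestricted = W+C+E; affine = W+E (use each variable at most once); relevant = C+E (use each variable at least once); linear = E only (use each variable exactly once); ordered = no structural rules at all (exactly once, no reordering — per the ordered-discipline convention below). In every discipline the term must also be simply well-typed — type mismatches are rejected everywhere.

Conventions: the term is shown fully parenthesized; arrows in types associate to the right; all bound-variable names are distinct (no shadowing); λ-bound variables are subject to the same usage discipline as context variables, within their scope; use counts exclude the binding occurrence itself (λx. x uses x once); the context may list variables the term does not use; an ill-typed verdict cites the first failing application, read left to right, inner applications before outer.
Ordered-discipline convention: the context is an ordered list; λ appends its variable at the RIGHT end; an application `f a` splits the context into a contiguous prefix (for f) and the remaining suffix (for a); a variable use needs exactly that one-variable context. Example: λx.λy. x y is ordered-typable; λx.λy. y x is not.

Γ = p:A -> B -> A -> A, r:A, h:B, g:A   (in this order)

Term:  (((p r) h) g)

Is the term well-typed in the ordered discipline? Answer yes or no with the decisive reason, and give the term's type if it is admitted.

yes — single-use (p, r, h, g), ordered derivation ok; term : A
use counts: p=1; r=1; h=1; g=1
order of uses: p, r, h, g
typing: the term checks, with type A
across the five disciplines: ordered ✓, linear ✓, affine ✓, relevant ✓, unrestricted ✓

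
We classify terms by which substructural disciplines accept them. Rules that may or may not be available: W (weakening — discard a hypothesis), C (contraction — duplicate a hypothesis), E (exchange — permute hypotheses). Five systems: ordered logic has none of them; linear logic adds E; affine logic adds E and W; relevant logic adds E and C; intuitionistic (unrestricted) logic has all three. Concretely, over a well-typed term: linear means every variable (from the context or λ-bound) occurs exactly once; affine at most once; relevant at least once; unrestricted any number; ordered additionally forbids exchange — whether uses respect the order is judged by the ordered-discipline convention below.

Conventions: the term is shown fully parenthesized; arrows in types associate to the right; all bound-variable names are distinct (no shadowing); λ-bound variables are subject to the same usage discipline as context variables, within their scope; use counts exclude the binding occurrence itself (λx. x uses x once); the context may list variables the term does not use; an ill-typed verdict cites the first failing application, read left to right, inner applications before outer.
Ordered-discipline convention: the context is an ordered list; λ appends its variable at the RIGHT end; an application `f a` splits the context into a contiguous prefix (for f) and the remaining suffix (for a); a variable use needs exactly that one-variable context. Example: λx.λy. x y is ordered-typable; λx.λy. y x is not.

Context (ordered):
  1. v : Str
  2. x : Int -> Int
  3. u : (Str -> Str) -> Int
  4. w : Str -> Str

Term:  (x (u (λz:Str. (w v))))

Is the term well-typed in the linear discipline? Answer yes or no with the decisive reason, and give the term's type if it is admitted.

no — z left unused
variable uses: v=1, x=1, u=1, w=1, z (λ-bound)=0
order of uses: x, u, w, v
typing: well-typed — term : Int
across the five disciplines: ordered ✗ · linear ✗ · affine ✓ · relevant ✗ · unrestricted ✓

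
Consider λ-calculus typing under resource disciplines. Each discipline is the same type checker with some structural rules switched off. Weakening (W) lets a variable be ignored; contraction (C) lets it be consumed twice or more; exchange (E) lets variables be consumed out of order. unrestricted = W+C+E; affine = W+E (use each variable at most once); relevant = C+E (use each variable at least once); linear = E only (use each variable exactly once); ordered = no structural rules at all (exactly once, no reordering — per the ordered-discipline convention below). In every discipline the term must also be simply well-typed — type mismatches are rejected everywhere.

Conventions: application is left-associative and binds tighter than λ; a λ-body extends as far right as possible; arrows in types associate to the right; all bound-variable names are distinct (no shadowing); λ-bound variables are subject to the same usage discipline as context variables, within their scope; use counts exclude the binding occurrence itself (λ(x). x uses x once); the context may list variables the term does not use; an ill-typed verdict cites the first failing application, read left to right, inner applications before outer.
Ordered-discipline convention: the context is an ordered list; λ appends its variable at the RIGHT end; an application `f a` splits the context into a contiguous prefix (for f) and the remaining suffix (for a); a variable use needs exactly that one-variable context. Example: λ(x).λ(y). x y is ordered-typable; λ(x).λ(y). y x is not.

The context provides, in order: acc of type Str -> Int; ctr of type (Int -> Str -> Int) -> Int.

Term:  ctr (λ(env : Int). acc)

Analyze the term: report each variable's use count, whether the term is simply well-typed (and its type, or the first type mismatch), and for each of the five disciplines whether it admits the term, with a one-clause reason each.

use counts: acc: 1×; ctr: 1×; env (λ-bound): 0×
use order (left to right): ctr, acc
typing: well-typed at Int
ordered: ✗ — env left unused
linear: ✗ — env left unused
affine: ✓ — acc, ctr, env: no repeats, contraction unneeded
relevant: ✗ — env left unused
unrestricted: ✓ — type-checks (Int) and nothing is barred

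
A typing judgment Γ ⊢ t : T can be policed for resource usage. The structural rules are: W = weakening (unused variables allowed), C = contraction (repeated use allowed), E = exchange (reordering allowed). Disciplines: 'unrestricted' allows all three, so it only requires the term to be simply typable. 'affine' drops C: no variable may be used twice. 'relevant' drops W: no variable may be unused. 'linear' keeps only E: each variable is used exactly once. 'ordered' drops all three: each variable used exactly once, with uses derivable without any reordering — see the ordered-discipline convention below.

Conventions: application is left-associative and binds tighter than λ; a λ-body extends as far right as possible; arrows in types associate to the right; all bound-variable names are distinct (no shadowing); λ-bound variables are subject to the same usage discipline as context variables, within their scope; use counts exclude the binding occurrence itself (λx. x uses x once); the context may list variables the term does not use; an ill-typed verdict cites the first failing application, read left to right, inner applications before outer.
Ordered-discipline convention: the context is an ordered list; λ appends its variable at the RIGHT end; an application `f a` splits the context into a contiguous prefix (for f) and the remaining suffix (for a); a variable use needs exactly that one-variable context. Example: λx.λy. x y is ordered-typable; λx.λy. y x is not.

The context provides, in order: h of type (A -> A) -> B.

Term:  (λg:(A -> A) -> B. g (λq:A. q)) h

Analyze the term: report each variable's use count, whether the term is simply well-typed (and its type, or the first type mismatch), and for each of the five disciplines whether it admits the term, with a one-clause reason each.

usage: h=1; g (λ-bound)=1; q (λ-bound)=1
left-to-right use order: g, q, h
typing: the term checks, with type B
ordered: ✓, h, g, q: once each, no exchange needed
linear: ✓, exactly-once usage across h, g, q
affine: ✓, none of h, g, q used more than once
relevant: ✓, at least one use each (h, g, q)
unrestricted: ✓, well-typed at B; no restrictions here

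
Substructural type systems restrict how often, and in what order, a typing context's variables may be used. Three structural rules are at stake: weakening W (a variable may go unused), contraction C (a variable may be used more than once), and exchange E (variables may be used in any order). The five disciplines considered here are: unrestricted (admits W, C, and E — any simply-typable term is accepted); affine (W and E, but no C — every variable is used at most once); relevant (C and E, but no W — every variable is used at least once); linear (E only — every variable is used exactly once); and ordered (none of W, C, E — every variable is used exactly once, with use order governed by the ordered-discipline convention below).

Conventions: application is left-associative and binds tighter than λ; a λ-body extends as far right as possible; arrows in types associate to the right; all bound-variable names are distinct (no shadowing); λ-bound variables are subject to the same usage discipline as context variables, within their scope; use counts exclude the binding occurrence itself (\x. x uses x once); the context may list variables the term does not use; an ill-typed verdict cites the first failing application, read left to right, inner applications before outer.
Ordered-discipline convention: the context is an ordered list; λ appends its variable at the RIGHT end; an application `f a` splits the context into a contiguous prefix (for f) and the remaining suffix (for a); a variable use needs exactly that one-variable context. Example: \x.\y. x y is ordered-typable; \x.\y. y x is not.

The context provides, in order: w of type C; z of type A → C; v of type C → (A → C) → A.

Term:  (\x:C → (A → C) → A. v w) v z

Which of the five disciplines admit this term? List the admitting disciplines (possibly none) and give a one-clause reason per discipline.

admitting disciplines: unrestricted
variable uses: w ×1; z ×1; v ×2; x (bound) ×0
left-to-right use order: v, w, v, z
typing: well-typed at A
ordered: ✗, needs contraction — v ×2; unused: x — weakening required
linear: ✗, needs contraction — v ×2; unused: x — weakening required
affine: ✗, needs contraction — v ×2
relevant: ✗, unused: x — weakening required
unrestricted: ✓, type-checks (A) and nothing is barred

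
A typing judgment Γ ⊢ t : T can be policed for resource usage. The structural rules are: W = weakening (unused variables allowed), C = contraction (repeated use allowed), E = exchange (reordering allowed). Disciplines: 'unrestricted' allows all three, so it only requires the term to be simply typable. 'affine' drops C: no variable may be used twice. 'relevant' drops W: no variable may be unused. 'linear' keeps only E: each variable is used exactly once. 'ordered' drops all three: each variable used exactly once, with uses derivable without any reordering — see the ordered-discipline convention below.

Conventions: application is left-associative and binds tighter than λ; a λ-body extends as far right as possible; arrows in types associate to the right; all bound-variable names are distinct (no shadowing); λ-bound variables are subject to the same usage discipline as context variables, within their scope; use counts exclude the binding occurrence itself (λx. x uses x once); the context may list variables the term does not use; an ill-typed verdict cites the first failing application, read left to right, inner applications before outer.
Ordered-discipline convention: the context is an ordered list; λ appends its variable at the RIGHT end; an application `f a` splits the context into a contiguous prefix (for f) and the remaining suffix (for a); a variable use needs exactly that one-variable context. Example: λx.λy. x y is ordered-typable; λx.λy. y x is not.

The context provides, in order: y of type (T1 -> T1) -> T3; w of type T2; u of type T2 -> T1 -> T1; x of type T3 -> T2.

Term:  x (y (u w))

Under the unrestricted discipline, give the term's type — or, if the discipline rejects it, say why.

term : T2
variable uses: y: 1; w: 1; u: 1; x: 1
left-to-right use order: x, y, u, w
typing: well-typed at T2
across the five disciplines: ordered ✗; linear ✓; affine ✓; relevant ✓; unrestricted ✓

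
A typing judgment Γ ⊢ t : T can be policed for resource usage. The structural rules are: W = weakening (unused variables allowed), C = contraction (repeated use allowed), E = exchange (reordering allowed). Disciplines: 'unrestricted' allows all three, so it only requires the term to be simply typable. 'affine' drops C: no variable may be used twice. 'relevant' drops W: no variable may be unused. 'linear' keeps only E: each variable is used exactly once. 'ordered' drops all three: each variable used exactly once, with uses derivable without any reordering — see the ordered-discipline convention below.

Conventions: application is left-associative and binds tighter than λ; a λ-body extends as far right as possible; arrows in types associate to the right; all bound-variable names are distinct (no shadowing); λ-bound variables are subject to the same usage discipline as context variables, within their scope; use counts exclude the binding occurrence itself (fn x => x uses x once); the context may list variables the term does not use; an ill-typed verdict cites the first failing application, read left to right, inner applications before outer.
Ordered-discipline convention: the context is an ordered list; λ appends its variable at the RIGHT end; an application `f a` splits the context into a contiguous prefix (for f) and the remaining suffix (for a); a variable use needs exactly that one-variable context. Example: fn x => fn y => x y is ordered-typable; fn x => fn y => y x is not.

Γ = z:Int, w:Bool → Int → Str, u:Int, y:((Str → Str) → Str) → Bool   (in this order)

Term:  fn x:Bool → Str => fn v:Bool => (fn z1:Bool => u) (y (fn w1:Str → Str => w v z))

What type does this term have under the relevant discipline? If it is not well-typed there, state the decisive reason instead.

not well-typed under relevant — needs weakening: x, z1, w1 unused
use counts: z: 1×, w: 1×, u: 1×, y: 1×, x (bound): 0×, v (bound): 1×, z1 (bound): 0×, w1 (bound): 0×
uses in reading order: u, y, w, v, z
typing: well-typed at (Bool → Str) → Bool → Int
per-discipline verdicts: ordered ✗, linear ✗, affine ✓, relevant ✗, unrestricted ✓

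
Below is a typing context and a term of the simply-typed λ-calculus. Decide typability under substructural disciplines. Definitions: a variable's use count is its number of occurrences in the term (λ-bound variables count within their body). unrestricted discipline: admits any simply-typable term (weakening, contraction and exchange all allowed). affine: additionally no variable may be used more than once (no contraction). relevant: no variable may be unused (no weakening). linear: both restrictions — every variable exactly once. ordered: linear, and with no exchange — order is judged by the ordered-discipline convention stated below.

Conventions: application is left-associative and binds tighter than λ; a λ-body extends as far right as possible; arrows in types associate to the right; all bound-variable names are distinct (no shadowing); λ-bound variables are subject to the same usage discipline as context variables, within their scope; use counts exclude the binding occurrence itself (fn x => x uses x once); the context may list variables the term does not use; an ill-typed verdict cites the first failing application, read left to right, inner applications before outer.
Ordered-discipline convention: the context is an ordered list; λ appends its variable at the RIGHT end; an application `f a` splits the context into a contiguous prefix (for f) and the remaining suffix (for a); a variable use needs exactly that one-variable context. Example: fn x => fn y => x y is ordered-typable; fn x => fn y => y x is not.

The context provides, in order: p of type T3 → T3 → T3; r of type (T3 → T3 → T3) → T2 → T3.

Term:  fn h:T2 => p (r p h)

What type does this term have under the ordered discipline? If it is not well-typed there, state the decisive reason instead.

not well-typed under ordered — repeated use of p ×2
variable uses: p ×2, r ×1, h [bound] ×1
use order (left to right): p, r, p, h
typing: well-typed — term : T2 → T3 → T3
per-discipline verdicts: ordered ✗ | linear ✗ | affine ✗ | relevant ✓ | unrestricted ✓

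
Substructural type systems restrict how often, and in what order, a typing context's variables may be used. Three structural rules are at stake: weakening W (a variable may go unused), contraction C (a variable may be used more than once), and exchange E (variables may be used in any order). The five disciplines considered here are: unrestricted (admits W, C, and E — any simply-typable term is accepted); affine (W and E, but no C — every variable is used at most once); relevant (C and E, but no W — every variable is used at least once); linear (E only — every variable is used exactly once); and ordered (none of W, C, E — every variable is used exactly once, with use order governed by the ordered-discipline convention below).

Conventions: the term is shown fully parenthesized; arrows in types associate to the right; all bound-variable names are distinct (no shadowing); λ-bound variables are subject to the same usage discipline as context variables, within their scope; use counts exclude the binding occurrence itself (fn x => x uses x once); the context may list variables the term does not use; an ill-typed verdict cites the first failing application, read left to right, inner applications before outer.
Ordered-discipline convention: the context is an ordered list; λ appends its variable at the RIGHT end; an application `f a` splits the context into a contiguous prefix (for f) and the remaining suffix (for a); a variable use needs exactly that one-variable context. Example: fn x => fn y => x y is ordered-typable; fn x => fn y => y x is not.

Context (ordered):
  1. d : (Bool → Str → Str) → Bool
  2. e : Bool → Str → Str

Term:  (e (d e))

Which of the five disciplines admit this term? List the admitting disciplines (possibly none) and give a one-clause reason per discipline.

accepted by: relevant, unrestricted
counts: d ×1, e ×2
order of uses: e, d, e
typing: the term checks, with type Str → Str
ordered: ✗, uses contraction: e ×2
linear: ✗, uses contraction: e ×2
affine: ✗, uses contraction: e ×2
relevant: ✓, every one of d, e appears
unrestricted: ✓, typability at Str → Str is all that's needed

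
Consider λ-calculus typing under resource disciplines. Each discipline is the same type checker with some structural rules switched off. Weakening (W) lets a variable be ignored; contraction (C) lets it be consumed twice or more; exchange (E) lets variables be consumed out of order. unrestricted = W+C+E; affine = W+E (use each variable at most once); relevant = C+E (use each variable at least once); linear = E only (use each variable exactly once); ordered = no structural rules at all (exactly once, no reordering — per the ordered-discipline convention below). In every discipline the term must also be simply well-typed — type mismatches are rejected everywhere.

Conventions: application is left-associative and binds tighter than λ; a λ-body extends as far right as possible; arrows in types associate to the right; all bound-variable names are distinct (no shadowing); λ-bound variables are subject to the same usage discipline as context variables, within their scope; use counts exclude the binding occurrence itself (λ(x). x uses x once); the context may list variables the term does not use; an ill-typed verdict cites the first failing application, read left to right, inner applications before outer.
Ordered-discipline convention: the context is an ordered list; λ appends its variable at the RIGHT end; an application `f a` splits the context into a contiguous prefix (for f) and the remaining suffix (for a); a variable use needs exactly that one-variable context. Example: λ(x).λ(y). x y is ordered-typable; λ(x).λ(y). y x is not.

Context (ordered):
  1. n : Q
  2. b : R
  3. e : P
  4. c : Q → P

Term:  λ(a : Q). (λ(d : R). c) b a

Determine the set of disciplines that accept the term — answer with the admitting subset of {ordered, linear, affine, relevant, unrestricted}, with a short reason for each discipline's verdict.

accepted by: affine, unrestricted
counts: n: 0×, b: 1×, e: 0×, c: 1×, a [bound]: 1×, d [bound]: 0×
use order (left to right): c, b, a
typing: the term checks, with type Q → P
ordered ✗ (n, e, d never used (weakening))
linear ✗ (n, e, d never used (weakening))
affine ✓ (at most one use each (n, b, e, c, a, d))
relevant ✗ (n, e, d never used (weakening))
unrestricted ✓ (type-checks (Q → P) and nothing is barred)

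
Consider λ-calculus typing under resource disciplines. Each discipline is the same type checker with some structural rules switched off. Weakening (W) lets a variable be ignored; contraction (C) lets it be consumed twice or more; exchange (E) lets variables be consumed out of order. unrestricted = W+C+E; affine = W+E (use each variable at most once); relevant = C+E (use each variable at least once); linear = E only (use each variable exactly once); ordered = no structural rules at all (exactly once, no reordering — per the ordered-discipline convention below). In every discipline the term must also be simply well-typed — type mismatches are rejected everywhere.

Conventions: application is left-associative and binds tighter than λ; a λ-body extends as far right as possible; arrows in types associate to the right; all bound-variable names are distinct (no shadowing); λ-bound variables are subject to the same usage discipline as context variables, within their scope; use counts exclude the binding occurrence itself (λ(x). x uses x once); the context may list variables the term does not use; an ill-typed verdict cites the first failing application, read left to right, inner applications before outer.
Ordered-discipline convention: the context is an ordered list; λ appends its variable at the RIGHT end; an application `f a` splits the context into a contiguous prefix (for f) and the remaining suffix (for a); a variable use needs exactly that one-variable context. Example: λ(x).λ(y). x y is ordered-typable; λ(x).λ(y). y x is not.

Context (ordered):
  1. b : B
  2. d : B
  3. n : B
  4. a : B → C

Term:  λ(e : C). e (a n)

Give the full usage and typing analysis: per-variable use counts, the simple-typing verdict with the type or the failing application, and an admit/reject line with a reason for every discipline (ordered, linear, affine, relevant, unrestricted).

variable uses: b: 0×; d: 0×; n: 1×; a: 1×; e [bound]: 1×
left-to-right use order: e, a, n
typing: ill-typed: non-arrow in function slot: C
ordered: ✗, the type mismatch rejects it
linear: ✗, not simply typable
affine: ✗, fails simple typing
relevant: ✗, a type mismatch blocks all five
unrestricted: ✗, the type mismatch rejects it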